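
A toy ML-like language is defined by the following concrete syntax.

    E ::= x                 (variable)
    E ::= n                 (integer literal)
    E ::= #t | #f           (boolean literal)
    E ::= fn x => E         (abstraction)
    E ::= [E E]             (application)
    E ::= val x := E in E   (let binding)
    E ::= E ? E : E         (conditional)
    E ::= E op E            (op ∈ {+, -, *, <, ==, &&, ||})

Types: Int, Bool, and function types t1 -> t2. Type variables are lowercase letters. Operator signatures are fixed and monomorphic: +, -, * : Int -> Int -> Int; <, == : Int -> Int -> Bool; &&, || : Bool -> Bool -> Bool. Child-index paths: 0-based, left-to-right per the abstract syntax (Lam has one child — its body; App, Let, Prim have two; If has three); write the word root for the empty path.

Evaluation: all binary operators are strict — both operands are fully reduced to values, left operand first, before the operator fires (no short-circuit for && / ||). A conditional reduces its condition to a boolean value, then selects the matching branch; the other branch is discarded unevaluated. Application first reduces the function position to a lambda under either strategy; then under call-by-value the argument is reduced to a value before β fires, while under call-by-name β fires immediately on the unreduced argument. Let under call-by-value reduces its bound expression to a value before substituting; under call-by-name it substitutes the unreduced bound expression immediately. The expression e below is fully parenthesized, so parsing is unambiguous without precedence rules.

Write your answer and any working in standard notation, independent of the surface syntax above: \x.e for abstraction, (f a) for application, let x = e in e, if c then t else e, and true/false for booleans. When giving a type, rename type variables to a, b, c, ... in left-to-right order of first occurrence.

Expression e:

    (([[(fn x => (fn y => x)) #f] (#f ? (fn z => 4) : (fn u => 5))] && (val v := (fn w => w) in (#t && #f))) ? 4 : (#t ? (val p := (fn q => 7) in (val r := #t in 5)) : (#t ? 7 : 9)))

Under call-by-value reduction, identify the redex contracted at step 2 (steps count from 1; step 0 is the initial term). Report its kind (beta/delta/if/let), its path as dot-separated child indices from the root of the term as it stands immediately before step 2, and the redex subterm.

Working:
step 0: (if ((((\x.(\y.x)) false) (if false then (\z.4) else (\u.5))) && (let v = (\w.w) in (true && false))) then 4 else (if true then (let p = (\q.7) in (let r = true in 5)) else (if true then 7 else 9)))
step 1: [beta@0.0.0] (if (((\y.false) (if false then (\z.4) else (\u.5))) && (let v = (\w.w) in (true && false))) then 4 else (if true then (let p = (\q.7) in (let r = true in 5)) else (if true then 7 else 9)))
step 2: [if@0.0.1] (if (((\y.false) (\u.5)) && (let v = (\w.w) in (true && false))) then 4 else (if true then (let p = (\q.7) in (let r = true in 5)) else (if true then 7 else 9)))

Answer: if at 0.0.1 : (if false then (\z.4) else (\u.5))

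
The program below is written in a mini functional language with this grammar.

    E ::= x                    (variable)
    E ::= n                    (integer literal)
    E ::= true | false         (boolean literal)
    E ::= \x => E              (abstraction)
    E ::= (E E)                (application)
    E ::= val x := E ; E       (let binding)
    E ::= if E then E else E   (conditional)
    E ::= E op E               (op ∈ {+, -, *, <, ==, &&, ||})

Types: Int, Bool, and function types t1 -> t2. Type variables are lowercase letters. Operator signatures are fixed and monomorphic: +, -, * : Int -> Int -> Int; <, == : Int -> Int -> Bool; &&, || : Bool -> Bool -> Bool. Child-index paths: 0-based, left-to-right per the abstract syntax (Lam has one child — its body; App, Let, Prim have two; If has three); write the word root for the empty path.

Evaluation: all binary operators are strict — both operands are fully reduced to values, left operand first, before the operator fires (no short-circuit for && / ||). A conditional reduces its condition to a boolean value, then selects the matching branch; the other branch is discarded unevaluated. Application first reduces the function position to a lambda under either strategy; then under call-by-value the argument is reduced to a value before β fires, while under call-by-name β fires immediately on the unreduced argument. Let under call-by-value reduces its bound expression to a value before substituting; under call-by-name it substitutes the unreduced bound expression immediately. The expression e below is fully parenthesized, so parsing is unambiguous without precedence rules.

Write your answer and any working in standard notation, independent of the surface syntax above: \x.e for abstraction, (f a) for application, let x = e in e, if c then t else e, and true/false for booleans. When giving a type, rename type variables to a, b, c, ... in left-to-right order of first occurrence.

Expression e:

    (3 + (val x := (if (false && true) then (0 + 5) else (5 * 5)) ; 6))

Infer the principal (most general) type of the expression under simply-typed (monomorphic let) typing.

Derivation:
  unify Int ~ Int
  unify Bool ~ Bool
  unify Bool ~ Bool
  unify Bool ~ Bool
  unify Int ~ Int
  unify Int ~ Int
  unify Int ~ Int
  unify Int ~ Int
  unify Int ~ Int
let x : Int
  unify Int ~ Int

Answer: Int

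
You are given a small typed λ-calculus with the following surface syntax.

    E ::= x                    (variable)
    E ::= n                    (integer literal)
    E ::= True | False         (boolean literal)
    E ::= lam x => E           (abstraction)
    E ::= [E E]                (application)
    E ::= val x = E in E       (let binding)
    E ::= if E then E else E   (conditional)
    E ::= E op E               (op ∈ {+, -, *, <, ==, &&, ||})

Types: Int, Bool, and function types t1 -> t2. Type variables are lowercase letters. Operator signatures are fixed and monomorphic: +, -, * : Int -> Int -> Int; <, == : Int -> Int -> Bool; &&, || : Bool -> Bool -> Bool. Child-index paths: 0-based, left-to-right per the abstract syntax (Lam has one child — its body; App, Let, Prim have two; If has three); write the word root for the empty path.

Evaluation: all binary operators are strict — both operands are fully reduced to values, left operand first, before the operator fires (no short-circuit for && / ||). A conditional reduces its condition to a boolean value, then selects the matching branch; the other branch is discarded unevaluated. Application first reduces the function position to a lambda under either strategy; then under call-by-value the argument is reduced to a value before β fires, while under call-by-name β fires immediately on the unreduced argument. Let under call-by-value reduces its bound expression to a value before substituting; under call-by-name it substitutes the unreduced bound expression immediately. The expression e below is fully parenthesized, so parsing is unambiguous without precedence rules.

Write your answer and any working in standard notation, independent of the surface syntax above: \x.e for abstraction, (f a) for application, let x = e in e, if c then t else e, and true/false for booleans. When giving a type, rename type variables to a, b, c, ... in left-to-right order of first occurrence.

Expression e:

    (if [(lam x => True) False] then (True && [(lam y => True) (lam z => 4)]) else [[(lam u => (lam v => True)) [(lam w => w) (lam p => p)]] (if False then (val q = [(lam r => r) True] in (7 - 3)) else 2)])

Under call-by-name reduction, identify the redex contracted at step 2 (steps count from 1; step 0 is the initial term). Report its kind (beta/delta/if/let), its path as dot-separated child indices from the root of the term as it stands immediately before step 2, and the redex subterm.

Answer: if at root : (if true then (true && ((\y.true) (\z.4))) else (((\u.(\v.true)) ((\w.w) (\p.p))) (if false then (let q = ((\r.r) true) in (7 - 3)) else 2)))

Trace:
step 0: (if ((\x.true) false) then (true && ((\y.true) (\z.4))) else (((\u.(\v.true)) ((\w.w) (\p.p))) (if false then (let q = ((\r.r) true) in (7 - 3)) else 2)))
step 1: [beta@0] (if true then (true && ((\y.true) (\z.4))) else (((\u.(\v.true)) ((\w.w) (\p.p))) (if false then (let q = ((\r.r) true) in (7 - 3)) else 2)))
step 2: [if@root] (true && ((\y.true) (\z.4)))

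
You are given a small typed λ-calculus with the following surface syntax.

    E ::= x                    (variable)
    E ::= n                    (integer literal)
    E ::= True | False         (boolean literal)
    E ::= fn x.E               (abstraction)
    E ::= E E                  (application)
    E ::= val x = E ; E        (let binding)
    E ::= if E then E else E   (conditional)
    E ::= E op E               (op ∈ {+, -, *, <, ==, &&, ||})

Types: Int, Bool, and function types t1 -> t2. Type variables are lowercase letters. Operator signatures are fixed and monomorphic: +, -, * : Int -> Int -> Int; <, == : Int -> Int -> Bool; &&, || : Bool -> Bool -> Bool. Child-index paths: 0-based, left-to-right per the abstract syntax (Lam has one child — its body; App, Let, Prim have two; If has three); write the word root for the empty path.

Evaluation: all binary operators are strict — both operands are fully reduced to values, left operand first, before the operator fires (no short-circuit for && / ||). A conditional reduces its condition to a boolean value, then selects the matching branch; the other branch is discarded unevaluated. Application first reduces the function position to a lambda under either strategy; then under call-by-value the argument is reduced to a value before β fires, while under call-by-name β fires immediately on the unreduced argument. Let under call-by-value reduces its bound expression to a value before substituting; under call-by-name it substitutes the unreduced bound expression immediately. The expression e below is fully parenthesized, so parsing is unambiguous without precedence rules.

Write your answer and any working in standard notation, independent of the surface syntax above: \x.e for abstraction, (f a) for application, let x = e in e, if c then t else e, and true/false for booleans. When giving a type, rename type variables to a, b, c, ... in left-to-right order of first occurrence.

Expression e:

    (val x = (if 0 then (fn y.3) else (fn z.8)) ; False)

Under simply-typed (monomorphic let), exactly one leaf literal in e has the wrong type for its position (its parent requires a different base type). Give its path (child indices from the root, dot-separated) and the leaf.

Answer: 0.0 : 0

Trace:
  unify Int ~ Bool
  FAIL: mismatch Int ~ Bool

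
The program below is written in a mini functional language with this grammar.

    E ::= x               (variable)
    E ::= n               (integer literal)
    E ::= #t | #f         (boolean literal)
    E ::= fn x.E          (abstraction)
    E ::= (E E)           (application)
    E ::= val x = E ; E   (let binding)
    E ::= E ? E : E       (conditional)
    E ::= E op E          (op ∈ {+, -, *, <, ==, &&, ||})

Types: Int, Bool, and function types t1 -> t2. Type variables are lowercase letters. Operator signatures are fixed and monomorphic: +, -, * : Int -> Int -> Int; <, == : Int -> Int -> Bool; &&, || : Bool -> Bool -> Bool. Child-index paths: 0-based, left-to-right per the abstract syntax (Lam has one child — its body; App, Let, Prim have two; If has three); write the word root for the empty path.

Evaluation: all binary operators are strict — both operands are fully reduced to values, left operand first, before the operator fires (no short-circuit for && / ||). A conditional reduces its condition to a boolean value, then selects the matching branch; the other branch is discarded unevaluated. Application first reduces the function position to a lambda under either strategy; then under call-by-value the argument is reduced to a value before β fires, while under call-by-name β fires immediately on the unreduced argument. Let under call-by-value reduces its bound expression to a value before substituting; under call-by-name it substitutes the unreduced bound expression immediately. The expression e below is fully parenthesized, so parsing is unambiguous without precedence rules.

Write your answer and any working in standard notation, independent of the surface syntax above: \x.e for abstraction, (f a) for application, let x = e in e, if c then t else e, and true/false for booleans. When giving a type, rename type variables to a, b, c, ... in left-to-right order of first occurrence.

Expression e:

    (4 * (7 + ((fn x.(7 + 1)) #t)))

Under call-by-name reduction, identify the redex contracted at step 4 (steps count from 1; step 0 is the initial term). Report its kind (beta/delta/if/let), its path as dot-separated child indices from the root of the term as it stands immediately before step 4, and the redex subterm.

Answer: delta at root : (4 * 15)

Derivation:
step 0: (4 * (7 + ((\x.(7 + 1)) true)))
step 1: [beta@1.1] (4 * (7 + (7 + 1)))
step 2: [delta@1.1] (4 * (7 + 8))
step 3: [delta@1] (4 * 15)
step 4: [delta@root] 60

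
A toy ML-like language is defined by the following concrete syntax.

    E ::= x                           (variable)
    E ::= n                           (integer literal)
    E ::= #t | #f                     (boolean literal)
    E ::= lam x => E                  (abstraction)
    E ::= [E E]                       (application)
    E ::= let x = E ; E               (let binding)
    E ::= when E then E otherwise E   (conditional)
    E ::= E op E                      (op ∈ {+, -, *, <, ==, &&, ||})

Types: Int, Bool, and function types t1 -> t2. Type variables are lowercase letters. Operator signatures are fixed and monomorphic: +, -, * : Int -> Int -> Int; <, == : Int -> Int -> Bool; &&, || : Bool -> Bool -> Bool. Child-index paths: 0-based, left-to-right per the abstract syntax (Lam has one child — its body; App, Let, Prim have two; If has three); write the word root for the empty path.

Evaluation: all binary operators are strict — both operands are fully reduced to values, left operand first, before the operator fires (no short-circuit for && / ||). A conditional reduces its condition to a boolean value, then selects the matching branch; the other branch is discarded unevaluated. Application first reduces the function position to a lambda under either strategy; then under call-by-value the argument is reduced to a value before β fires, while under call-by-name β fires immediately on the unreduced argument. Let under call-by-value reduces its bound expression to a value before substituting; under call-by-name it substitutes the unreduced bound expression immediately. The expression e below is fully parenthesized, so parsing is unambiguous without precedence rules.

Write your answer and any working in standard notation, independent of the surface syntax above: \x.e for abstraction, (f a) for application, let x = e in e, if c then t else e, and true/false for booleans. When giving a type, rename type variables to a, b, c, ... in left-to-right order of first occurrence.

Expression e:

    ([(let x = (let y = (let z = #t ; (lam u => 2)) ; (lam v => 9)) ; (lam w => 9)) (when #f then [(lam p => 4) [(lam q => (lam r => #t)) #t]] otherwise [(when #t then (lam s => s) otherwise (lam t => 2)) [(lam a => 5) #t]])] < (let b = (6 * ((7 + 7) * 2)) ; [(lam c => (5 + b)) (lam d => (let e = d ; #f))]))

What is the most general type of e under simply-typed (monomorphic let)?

Working:
let z : Bool
\u._ : a -> Int
let y : a -> Int
\v._ : b -> Int
let x : b -> Int
\w._ : c -> Int
  unify Bool ~ Bool
\p._ : d -> Int
\r._ : f -> Bool
\q._ : e -> f -> Bool
  unify e -> f -> Bool ~ Bool -> g
  unify e ~ Bool
  unify f -> Bool ~ g
_ _ : f -> Bool
  unify d -> Int ~ (f -> Bool) -> h
  unify d ~ f -> Bool
  unify Int ~ h
_ _ : Int
  unify Bool ~ Bool
s : i
\s._ : i -> i
\t._ : j -> Int
  unify i -> i ~ j -> Int
  unify i ~ j
  unify j ~ Int
\a._ : k -> Int
  unify k -> Int ~ Bool -> l
  unify k ~ Bool
  unify Int ~ l
_ _ : Int
  unify Int -> Int ~ Int -> m
  unify Int ~ Int
  unify Int ~ m
_ _ : Int
  unify Int ~ Int
  unify c -> Int ~ Int -> n
  unify c ~ Int
  unify Int ~ n
_ _ : Int
  unify Int ~ Int
  unify Int ~ Int
  unify Int ~ Int
  unify Int ~ Int
  unify Int ~ Int
  unify Int ~ Int
  unify Int ~ Int
let b : Int
  unify Int ~ Int
b : Int
  unify Int ~ Int
\c._ : o -> Int
d : p
let e : p
\d._ : p -> Bool
  unify o -> Int ~ (p -> Bool) -> q
  unify o ~ p -> Bool
  unify Int ~ q
_ _ : Int
  unify Int ~ Int

Answer: Bool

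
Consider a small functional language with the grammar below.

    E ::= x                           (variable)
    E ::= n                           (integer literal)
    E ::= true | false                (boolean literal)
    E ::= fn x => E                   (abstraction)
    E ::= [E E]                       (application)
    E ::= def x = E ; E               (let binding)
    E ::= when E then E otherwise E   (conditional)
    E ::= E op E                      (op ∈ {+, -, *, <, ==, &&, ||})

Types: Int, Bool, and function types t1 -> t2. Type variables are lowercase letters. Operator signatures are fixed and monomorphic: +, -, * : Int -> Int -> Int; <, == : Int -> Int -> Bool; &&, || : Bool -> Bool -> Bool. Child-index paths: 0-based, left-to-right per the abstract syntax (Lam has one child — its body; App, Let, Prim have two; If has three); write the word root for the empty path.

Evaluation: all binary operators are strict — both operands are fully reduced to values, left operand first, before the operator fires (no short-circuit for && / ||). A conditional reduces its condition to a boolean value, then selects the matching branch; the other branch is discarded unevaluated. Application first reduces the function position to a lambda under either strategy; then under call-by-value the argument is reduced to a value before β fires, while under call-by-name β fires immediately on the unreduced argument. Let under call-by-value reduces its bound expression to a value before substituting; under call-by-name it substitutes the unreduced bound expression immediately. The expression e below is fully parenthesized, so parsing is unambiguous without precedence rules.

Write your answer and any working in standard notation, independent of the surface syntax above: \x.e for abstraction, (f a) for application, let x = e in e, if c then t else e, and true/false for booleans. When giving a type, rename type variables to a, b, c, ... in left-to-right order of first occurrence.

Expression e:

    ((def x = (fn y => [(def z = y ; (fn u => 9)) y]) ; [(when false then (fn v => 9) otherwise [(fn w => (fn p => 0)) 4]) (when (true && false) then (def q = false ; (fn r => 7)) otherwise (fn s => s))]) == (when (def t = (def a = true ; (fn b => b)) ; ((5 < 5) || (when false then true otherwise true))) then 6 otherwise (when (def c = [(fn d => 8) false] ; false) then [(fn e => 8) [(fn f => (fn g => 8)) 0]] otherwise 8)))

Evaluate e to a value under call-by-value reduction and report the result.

Derivation:
step 0: ((let x = (\y.((let z = y in (\u.9)) y)) in ((if false then (\v.9) else ((\w.(\p.0)) 4)) (if (true && false) then (let q = false in (\r.7)) else (\s.s)))) == (if (let t = (let a = true in (\b.b)) in ((5 < 5) || (if false then true else true))) then 6 else (if (let c = ((\d.8) false) in false) then ((\e.8) ((\f.(\g.8)) 0)) else 8)))
step 1: [let@0] (((if false then (\v.9) else ((\w.(\p.0)) 4)) (if (true && false) then (let q = false in (\r.7)) else (\s.s))) == (if (let t = (let a = true in (\b.b)) in ((5 < 5) || (if false then true else true))) then 6 else (if (let c = ((\d.8) false) in false) then ((\e.8) ((\f.(\g.8)) 0)) else 8)))
step 2: [if@0.0] ((((\w.(\p.0)) 4) (if (true && false) then (let q = false in (\r.7)) else (\s.s))) == (if (let t = (let a = true in (\b.b)) in ((5 < 5) || (if false then true else true))) then 6 else (if (let c = ((\d.8) false) in false) then ((\e.8) ((\f.(\g.8)) 0)) else 8)))
step 3: [beta@0.0] (((\p.0) (if (true && false) then (let q = false in (\r.7)) else (\s.s))) == (if (let t = (let a = true in (\b.b)) in ((5 < 5) || (if false then true else true))) then 6 else (if (let c = ((\d.8) false) in false) then ((\e.8) ((\f.(\g.8)) 0)) else 8)))
step 4: [delta@0.1.0] (((\p.0) (if false then (let q = false in (\r.7)) else (\s.s))) == (if (let t = (let a = true in (\b.b)) in ((5 < 5) || (if false then true else true))) then 6 else (if (let c = ((\d.8) false) in false) then ((\e.8) ((\f.(\g.8)) 0)) else 8)))
step 5: [if@0.1] (((\p.0) (\s.s)) == (if (let t = (let a = true in (\b.b)) in ((5 < 5) || (if false then true else true))) then 6 else (if (let c = ((\d.8) false) in false) then ((\e.8) ((\f.(\g.8)) 0)) else 8)))
step 6: [beta@0] (0 == (if (let t = (let a = true in (\b.b)) in ((5 < 5) || (if false then true else true))) then 6 else (if (let c = ((\d.8) false) in false) then ((\e.8) ((\f.(\g.8)) 0)) else 8)))
step 7: [let@1.0.0] (0 == (if (let t = (\b.b) in ((5 < 5) || (if false then true else true))) then 6 else (if (let c = ((\d.8) false) in false) then ((\e.8) ((\f.(\g.8)) 0)) else 8)))
step 8: [let@1.0] (0 == (if ((5 < 5) || (if false then true else true)) then 6 else (if (let c = ((\d.8) false) in false) then ((\e.8) ((\f.(\g.8)) 0)) else 8)))
step 9: [delta@1.0.0] (0 == (if (false || (if false then true else true)) then 6 else (if (let c = ((\d.8) false) in false) then ((\e.8) ((\f.(\g.8)) 0)) else 8)))
step 10: [if@1.0.1] (0 == (if (false || true) then 6 else (if (let c = ((\d.8) false) in false) then ((\e.8) ((\f.(\g.8)) 0)) else 8)))
step 11: [delta@1.0] (0 == (if true then 6 else (if (let c = ((\d.8) false) in false) then ((\e.8) ((\f.(\g.8)) 0)) else 8)))
step 12: [if@1] (0 == 6)
step 13: [delta@root] false

Answer: false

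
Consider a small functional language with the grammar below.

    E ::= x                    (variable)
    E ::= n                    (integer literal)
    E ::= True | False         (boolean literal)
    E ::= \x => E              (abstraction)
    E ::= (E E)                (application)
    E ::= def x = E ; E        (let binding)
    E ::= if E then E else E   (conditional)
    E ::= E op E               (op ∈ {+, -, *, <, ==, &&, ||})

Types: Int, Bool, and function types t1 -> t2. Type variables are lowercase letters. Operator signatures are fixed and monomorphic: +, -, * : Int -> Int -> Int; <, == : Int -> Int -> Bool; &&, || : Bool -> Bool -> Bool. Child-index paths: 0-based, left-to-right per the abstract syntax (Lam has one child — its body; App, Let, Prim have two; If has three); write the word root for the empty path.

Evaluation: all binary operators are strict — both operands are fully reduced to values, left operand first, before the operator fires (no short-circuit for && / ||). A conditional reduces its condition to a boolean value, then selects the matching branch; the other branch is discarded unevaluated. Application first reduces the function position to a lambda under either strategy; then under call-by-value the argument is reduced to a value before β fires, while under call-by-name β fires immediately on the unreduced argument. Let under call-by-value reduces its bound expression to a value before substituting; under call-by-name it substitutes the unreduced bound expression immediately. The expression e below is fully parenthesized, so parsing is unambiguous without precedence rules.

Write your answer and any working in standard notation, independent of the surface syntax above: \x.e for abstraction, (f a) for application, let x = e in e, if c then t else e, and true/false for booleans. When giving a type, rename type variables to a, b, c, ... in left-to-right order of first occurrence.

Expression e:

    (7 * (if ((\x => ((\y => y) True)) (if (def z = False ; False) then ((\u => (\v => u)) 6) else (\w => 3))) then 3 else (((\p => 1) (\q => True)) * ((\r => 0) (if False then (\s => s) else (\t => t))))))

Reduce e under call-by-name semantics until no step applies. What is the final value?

Trace:
step 0: (7 * (if ((\x.((\y.y) true)) (if (let z = false in false) then ((\u.(\v.u)) 6) else (\w.3))) then 3 else (((\p.1) (\q.true)) * ((\r.0) (if false then (\s.s) else (\t.t))))))
step 1: [beta@1.0] (7 * (if ((\y.y) true) then 3 else (((\p.1) (\q.true)) * ((\r.0) (if false then (\s.s) else (\t.t))))))
step 2: [beta@1.0] (7 * (if true then 3 else (((\p.1) (\q.true)) * ((\r.0) (if false then (\s.s) else (\t.t))))))
step 3: [if@1] (7 * 3)
step 4: [delta@root] 21

Answer: 21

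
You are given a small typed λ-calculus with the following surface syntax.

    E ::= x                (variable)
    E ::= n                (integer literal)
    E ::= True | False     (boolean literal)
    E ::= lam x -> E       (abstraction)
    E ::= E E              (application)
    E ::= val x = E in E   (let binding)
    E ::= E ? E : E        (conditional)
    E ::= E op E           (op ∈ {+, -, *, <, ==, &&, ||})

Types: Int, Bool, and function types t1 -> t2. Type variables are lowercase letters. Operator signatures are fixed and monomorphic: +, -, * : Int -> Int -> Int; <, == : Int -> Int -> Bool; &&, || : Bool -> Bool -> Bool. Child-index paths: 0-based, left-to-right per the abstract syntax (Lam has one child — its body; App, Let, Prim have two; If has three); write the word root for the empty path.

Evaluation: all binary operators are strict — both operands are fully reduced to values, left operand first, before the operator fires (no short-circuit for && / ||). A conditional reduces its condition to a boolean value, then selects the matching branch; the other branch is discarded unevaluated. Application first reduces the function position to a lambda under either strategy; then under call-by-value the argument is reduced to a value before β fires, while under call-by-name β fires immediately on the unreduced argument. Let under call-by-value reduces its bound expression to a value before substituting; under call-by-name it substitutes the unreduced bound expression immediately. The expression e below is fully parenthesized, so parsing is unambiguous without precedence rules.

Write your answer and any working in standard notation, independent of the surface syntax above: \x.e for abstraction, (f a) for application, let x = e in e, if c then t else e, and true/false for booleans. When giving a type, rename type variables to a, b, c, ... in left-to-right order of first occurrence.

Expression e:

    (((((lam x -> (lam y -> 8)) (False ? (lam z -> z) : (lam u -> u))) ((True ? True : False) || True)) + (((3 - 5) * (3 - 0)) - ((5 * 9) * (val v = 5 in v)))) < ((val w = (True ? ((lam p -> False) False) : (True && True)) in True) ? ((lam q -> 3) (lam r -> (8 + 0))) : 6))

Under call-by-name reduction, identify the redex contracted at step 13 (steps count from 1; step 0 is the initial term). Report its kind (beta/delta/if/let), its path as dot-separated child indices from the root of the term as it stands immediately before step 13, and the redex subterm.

Answer: beta at 1 : ((\q.3) (\r.(8 + 0)))

Derivation:
step 0: (((((\x.(\y.8)) (if false then (\z.z) else (\u.u))) ((if true then true else false) || true)) + (((3 - 5) * (3 - 0)) - ((5 * 9) * (let v = 5 in v)))) < (if (let w = (if true then ((\p.false) false) else (true && true)) in true) then ((\q.3) (\r.(8 + 0))) else 6))
step 1: [beta@0.0.0] ((((\y.8) ((if true then true else false) || true)) + (((3 - 5) * (3 - 0)) - ((5 * 9) * (let v = 5 in v)))) < (if (let w = (if true then ((\p.false) false) else (true && true)) in true) then ((\q.3) (\r.(8 + 0))) else 6))
step 2: [beta@0.0] ((8 + (((3 - 5) * (3 - 0)) - ((5 * 9) * (let v = 5 in v)))) < (if (let w = (if true then ((\p.false) false) else (true && true)) in true) then ((\q.3) (\r.(8 + 0))) else 6))
step 3: [delta@0.1.0.0] ((8 + ((-2 * (3 - 0)) - ((5 * 9) * (let v = 5 in v)))) < (if (let w = (if true then ((\p.false) false) else (true && true)) in true) then ((\q.3) (\r.(8 + 0))) else 6))
step 4: [delta@0.1.0.1] ((8 + ((-2 * 3) - ((5 * 9) * (let v = 5 in v)))) < (if (let w = (if true then ((\p.false) false) else (true && true)) in true) then ((\q.3) (\r.(8 + 0))) else 6))
step 5: [delta@0.1.0] ((8 + (-6 - ((5 * 9) * (let v = 5 in v)))) < (if (let w = (if true then ((\p.false) false) else (true && true)) in true) then ((\q.3) (\r.(8 + 0))) else 6))
step 6: [delta@0.1.1.0] ((8 + (-6 - (45 * (let v = 5 in v)))) < (if (let w = (if true then ((\p.false) false) else (true && true)) in true) then ((\q.3) (\r.(8 + 0))) else 6))
step 7: [let@0.1.1.1] ((8 + (-6 - (45 * 5))) < (if (let w = (if true then ((\p.false) false) else (true && true)) in true) then ((\q.3) (\r.(8 + 0))) else 6))
step 8: [delta@0.1.1] ((8 + (-6 - 225)) < (if (let w = (if true then ((\p.false) false) else (true && true)) in true) then ((\q.3) (\r.(8 + 0))) else 6))
step 9: [delta@0.1] ((8 + -231) < (if (let w = (if true then ((\p.false) false) else (true && true)) in true) then ((\q.3) (\r.(8 + 0))) else 6))
step 10: [delta@0] (-223 < (if (let w = (if true then ((\p.false) false) else (true && true)) in true) then ((\q.3) (\r.(8 + 0))) else 6))
step 11: [let@1.0] (-223 < (if true then ((\q.3) (\r.(8 + 0))) else 6))
step 12: [if@1] (-223 < ((\q.3) (\r.(8 + 0))))
step 13: [beta@1] (-223 < 3)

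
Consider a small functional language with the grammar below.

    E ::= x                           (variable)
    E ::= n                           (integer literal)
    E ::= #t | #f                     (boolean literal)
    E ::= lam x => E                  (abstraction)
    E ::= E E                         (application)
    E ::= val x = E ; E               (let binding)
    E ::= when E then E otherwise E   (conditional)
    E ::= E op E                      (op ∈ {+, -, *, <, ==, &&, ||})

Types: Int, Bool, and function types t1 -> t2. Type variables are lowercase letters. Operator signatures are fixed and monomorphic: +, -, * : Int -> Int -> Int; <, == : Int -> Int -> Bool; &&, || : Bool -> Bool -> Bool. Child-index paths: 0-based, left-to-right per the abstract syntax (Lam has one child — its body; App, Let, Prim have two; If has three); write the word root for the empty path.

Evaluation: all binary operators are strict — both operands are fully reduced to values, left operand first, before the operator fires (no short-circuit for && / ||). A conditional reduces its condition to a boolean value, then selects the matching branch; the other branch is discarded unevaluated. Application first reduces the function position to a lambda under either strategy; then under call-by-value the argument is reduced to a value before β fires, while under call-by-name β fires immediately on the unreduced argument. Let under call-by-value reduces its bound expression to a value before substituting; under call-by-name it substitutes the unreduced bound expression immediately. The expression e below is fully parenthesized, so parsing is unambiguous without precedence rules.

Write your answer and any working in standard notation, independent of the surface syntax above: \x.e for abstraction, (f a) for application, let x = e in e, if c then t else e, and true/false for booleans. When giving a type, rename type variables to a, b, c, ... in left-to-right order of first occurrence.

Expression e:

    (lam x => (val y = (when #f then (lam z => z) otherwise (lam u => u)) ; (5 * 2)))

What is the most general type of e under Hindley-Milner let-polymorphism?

Derivation:
  unify Bool ~ Bool
z : b
\z._ : b -> b
u : c
\u._ : c -> c
  unify b -> b ~ c -> c
  unify b ~ c
  unify c ~ c
let y : forall. c -> c
  unify Int ~ Int
  unify Int ~ Int
\x._ : a -> Int

Answer: a -> Int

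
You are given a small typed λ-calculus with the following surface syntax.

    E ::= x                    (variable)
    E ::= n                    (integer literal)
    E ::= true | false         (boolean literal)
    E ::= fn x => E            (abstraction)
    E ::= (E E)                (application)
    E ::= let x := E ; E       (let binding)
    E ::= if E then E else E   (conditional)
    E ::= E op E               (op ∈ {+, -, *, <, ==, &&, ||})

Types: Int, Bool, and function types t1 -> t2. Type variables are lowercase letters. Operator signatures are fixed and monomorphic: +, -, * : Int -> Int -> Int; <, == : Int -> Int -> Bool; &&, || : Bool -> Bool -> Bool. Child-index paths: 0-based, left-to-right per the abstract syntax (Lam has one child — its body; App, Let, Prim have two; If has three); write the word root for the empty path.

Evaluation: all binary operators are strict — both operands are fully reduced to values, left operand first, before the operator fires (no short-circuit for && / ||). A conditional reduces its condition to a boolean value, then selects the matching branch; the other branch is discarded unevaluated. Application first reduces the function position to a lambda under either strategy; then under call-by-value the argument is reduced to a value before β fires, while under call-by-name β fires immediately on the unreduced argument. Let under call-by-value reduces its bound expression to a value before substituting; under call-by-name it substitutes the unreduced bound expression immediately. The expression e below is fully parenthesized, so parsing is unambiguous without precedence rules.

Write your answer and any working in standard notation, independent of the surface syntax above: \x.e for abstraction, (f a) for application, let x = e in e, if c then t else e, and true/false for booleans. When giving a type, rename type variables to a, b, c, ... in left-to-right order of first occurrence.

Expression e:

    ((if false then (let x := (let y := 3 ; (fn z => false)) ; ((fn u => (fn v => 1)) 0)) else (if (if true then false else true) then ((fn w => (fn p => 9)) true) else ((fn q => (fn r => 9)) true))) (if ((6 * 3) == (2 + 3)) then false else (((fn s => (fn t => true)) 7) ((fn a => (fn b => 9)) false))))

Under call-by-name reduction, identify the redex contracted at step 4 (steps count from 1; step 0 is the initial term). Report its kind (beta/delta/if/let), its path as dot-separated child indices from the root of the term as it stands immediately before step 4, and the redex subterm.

Answer: beta at 0 : ((\q.(\r.9)) true)

Working:
step 0: ((if false then (let x = (let y = 3 in (\z.false)) in ((\u.(\v.1)) 0)) else (if (if true then false else true) then ((\w.(\p.9)) true) else ((\q.(\r.9)) true))) (if ((6 * 3) == (2 + 3)) then false else (((\s.(\t.true)) 7) ((\a.(\b.9)) false))))
step 1: [if@0] ((if (if true then false else true) then ((\w.(\p.9)) true) else ((\q.(\r.9)) true)) (if ((6 * 3) == (2 + 3)) then false else (((\s.(\t.true)) 7) ((\a.(\b.9)) false))))
step 2: [if@0.0] ((if false then ((\w.(\p.9)) true) else ((\q.(\r.9)) true)) (if ((6 * 3) == (2 + 3)) then false else (((\s.(\t.true)) 7) ((\a.(\b.9)) false))))
step 3: [if@0] (((\q.(\r.9)) true) (if ((6 * 3) == (2 + 3)) then false else (((\s.(\t.true)) 7) ((\a.(\b.9)) false))))
step 4: [beta@0] ((\r.9) (if ((6 * 3) == (2 + 3)) then false else (((\s.(\t.true)) 7) ((\a.(\b.9)) false))))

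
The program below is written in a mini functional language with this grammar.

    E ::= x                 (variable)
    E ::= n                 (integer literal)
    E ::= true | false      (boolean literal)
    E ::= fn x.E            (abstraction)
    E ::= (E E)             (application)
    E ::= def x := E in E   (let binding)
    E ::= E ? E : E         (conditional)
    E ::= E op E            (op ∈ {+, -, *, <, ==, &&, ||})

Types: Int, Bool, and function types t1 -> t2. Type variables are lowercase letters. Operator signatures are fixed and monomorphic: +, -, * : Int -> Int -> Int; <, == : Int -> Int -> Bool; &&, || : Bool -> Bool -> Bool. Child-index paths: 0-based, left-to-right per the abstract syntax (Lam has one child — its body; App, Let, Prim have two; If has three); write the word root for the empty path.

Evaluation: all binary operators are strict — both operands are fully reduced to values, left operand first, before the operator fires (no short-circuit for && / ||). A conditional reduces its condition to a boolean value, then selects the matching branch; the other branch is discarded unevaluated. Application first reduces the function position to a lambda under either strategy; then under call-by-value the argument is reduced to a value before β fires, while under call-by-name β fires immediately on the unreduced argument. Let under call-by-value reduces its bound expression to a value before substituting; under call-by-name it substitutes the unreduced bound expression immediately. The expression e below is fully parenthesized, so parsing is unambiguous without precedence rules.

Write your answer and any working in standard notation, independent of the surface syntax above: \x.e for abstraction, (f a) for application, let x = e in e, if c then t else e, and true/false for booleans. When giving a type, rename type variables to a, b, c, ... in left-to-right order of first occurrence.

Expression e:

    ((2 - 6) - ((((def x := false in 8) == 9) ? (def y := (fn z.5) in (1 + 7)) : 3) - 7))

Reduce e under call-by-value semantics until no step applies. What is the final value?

Answer: 0

Working:
step 0: ((2 - 6) - ((if ((let x = false in 8) == 9) then (let y = (\z.5) in (1 + 7)) else 3) - 7))
step 1: [delta@0] (-4 - ((if ((let x = false in 8) == 9) then (let y = (\z.5) in (1 + 7)) else 3) - 7))
step 2: [let@1.0.0.0] (-4 - ((if (8 == 9) then (let y = (\z.5) in (1 + 7)) else 3) - 7))
step 3: [delta@1.0.0] (-4 - ((if false then (let y = (\z.5) in (1 + 7)) else 3) - 7))
step 4: [if@1.0] (-4 - (3 - 7))
step 5: [delta@1] (-4 - -4)
step 6: [delta@root] 0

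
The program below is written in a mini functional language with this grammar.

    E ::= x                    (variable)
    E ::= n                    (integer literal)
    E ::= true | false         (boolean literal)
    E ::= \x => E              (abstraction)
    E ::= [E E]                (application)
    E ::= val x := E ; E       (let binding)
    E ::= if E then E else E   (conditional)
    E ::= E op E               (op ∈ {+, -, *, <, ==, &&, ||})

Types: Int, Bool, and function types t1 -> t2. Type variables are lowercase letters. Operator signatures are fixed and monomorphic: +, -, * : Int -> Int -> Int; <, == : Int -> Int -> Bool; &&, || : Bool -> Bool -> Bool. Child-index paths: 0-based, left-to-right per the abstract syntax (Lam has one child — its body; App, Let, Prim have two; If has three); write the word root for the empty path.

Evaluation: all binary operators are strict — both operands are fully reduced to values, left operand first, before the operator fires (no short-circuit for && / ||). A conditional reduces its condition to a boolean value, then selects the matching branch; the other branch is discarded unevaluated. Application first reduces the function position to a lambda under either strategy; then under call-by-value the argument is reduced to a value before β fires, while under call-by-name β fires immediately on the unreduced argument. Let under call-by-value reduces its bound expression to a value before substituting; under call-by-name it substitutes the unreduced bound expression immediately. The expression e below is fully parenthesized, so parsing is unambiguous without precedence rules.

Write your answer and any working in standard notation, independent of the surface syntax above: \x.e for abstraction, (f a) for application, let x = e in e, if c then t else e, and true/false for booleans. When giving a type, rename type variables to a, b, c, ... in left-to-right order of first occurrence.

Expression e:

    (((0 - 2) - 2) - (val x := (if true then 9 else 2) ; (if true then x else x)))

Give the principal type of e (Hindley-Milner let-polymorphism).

Answer: Int

Derivation:
  unify Int ~ Int
  unify Int ~ Int
  unify Int ~ Int
  unify Int ~ Int
  unify Int ~ Int
  unify Bool ~ Bool
  unify Int ~ Int
let x : Int
  unify Bool ~ Bool
x : Int
x : Int
  unify Int ~ Int
  unify Int ~ Int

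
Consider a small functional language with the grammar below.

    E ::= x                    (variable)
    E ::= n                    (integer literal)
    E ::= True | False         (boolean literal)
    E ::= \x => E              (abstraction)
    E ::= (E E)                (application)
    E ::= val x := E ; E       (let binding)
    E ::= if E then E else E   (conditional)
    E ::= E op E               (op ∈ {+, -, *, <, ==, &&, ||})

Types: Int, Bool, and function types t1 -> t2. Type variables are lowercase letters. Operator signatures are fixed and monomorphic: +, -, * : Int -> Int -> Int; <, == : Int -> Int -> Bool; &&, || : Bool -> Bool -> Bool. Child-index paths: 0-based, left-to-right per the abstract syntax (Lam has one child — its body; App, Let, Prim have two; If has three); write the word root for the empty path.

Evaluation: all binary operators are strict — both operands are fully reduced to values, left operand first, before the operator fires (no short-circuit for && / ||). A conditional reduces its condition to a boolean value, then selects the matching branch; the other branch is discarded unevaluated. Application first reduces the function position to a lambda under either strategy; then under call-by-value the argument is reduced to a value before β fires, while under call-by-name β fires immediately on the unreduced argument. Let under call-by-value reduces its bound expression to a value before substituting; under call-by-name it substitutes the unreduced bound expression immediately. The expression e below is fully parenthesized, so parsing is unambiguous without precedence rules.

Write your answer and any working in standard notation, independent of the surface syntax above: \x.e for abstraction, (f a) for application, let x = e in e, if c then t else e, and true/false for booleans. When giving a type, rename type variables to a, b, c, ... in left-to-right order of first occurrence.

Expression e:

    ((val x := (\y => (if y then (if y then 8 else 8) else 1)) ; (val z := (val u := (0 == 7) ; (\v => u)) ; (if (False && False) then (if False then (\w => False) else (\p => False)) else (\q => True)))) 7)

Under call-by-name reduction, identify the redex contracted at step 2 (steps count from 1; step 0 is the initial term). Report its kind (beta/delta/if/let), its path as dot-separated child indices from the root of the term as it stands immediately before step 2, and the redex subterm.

Answer: let at 0 : (let z = (let u = (0 == 7) in (\v.u)) in (if (false && false) then (if false then (\w.false) else (\p.false)) else (\q.true)))

Working:
step 0: ((let x = (\y.(if y then (if y then 8 else 8) else 1)) in (let z = (let u = (0 == 7) in (\v.u)) in (if (false && false) then (if false then (\w.false) else (\p.false)) else (\q.true)))) 7)
step 1: [let@0] ((let z = (let u = (0 == 7) in (\v.u)) in (if (false && false) then (if false then (\w.false) else (\p.false)) else (\q.true))) 7)
step 2: [let@0] ((if (false && false) then (if false then (\w.false) else (\p.false)) else (\q.true)) 7)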